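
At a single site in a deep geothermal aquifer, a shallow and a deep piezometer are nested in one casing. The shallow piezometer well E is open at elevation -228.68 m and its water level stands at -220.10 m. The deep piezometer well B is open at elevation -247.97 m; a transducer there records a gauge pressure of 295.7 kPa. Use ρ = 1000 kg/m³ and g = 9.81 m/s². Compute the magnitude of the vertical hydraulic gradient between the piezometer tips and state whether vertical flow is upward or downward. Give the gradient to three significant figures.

Total head at well E: h = -220.10 m (water level in the standpipe).
Pressure head at well B: ψ = P/(ρg) = 295.7×1000 / (1000 × 9.81) = 30.14 m.
Total head at well B: h = z + ψ = -247.97 + 30.14 = -217.83 m.
Δh = h(well E) − h(well B) = -220.10 − (-217.83) = -2.27 m.
Vertical separation Δz = -228.68 − (-247.97) = 19.29 m.
|i_v| = |Δh| / Δz = 2.27 / 19.29 = 0.118.
Head is higher in the deep piezometer, so vertical flow is upward (discharge condition).

|i_v| ≈ 0.118; vertical flow is upward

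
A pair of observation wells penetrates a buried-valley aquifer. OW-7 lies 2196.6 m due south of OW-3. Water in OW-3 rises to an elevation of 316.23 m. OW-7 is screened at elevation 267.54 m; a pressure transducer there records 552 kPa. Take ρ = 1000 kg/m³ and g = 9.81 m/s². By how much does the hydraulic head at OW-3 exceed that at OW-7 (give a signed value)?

Total head at OW-3: h = 316.23 m (water level in the piezometer is the total head).
Pressure head at OW-7: ψ = P/(ρg) = 552×1000 / (1000 × 9.81) = 56.27 m.
Total head at OW-7: h = z + ψ = 267.54 + 56.27 = 323.81 m.
Head difference: h(OW-3) − h(OW-7) = 316.23 − 323.81 = -7.58 m.

Δh ≈ -7.58 m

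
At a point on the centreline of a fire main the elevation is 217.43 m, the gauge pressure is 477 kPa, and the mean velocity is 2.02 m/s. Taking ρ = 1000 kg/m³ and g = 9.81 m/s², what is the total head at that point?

h ≈ 266.26 m

Pressure head ψ = P/(ρg) = 477×1000 / (1000 × 9.81) = 48.62 m.
Velocity head = v²/(2g) = 2.02² / (2 × 9.81) = 0.208 m.
h = z + ψ + v²/(2g) = 217.43 + 48.62 + 0.208 = 266.26 m.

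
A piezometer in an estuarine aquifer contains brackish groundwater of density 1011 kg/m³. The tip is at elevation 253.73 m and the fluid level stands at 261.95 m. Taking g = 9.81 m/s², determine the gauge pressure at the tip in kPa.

Pressure head ψ = h − z = 261.95 − 253.73 = 8.22 m.
P = ρgψ = 1011 × 9.81 × 8.22 = 81525 Pa ≈ 81.5 kPa.

P ≈ 81.5 kPa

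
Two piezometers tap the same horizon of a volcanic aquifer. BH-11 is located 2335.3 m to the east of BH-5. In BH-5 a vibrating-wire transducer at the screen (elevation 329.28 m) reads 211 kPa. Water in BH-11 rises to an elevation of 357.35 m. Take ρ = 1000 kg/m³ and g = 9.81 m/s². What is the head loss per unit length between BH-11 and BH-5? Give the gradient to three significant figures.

i ≈ 0.00281 m/m

Pressure head at BH-5: ψ = P/(ρg) = 211×1000 / (1000 × 9.81) = 21.51 m.
Total head at BH-5: h = z + ψ = 329.28 + 21.51 = 350.79 m.
Total head at BH-11: h = 357.35 m (water level in the piezometer is the total head).
Head difference: h(BH-5) − h(BH-11) = 350.79 − 357.35 = -6.56 m.
Hydraulic gradient: i = |Δh| / L = 6.56 / 2335.3 = 0.00281.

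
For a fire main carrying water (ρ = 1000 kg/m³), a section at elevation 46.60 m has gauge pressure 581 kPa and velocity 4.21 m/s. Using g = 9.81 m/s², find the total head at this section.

h ≈ 106.73 m

Pressure head ψ = P/(ρg) = 581×1000 / (1000 × 9.81) = 59.23 m.
Velocity head = v²/(2g) = 4.21² / (2 × 9.81) = 0.903 m.
h = z + ψ + v²/(2g) = 46.60 + 59.23 + 0.903 = 106.73 m.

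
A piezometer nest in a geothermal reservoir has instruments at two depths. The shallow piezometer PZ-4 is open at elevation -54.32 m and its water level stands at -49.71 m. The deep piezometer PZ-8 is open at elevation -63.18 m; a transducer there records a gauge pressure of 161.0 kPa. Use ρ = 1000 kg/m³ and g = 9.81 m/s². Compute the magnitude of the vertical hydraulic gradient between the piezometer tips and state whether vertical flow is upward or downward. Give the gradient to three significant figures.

|i_v| ≈ 0.332; vertical flow is upward

Total head at PZ-4: h = -49.71 m (water level in the standpipe).
Pressure head at PZ-8: ψ = P/(ρg) = 161.0×1000 / (1000 × 9.81) = 16.41 m.
Total head at PZ-8: h = z + ψ = -63.18 + 16.41 = -46.77 m.
Δh = h(PZ-4) − h(PZ-8) = -49.71 − (-46.77) = -2.94 m.
Vertical separation Δz = -54.32 − (-63.18) = 8.86 m.
|i_v| = |Δh| / Δz = 2.94 / 8.86 = 0.332.
Head is higher in the deep piezometer, so vertical flow is upward (discharge condition).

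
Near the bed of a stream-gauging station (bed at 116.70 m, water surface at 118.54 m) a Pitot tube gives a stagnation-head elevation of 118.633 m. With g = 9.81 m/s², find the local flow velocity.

v ≈ 1.35 m/s

Near the bed, under hydrostatic conditions, the piezometric head (z + ψ) equals the free-surface elevation, 118.54 m.
Velocity head = total − piezometric = 118.633 − 118.54 = 0.093 m.
v = √(2g·h_v) = √(2 × 9.81 × 0.093) = 1.35 m/s.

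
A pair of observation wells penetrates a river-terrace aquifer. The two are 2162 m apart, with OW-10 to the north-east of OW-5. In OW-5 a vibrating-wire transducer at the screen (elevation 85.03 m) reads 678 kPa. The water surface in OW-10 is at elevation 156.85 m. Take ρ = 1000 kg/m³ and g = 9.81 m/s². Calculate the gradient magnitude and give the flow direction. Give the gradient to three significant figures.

i ≈ 0.00125; groundwater flows toward the south-west

Pressure head at OW-5: ψ = P/(ρg) = 678×1000 / (1000 × 9.81) = 69.11 m.
Total head at OW-5: h = z + ψ = 85.03 + 69.11 = 154.14 m.
Total head at OW-10: h = 156.85 m (water level in the piezometer is the total head).
Head difference: h(OW-5) − h(OW-10) = 154.14 − 156.85 = -2.71 m.
Hydraulic gradient: i = |Δh| / L = 2.71 / 2162 = 0.00125.
Flow is from higher to lower head: from OW-10 toward OW-5, i.e. toward the south-west.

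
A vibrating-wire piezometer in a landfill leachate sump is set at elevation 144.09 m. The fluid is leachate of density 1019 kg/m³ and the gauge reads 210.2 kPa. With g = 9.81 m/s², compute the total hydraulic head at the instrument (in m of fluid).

ψ = P/(ρg) = 210.2×1000 / (1019 × 9.81) = 21.03 m.
h = z + ψ = 144.09 + 21.03 = 165.12 m.

h ≈ 165.12 m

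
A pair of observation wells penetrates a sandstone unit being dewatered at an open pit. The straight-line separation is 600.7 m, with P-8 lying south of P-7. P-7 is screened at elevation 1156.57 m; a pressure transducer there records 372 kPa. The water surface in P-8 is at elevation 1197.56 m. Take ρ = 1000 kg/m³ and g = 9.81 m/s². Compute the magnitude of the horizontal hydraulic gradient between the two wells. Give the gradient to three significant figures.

i ≈ 0.00511

Pressure head at P-7: ψ = P/(ρg) = 372×1000 / (1000 × 9.81) = 37.92 m.
Total head at P-7: h = z + ψ = 1156.57 + 37.92 = 1194.49 m.
Total head at P-8: h = 1197.56 m (water level in the piezometer is the total head).
Head difference: h(P-7) − h(P-8) = 1194.49 − 1197.56 = -3.07 m.
Hydraulic gradient: i = |Δh| / L = 3.07 / 600.7 = 0.00511.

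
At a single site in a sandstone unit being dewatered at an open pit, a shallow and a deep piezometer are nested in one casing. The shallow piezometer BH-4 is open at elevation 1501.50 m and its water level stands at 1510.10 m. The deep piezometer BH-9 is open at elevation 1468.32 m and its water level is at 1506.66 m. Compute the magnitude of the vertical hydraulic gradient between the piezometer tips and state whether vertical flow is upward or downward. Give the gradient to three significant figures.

|i_v| ≈ 0.104; vertical flow is downward

Total head at BH-4: h = 1510.10 m (water level in the standpipe).
Total head at BH-9: h = 1506.66 m.
Δh = h(BH-4) − h(BH-9) = 1510.10 − 1506.66 = 3.44 m.
Vertical separation Δz = 1501.50 − 1468.32 = 33.18 m.
|i_v| = |Δh| / Δz = 3.44 / 33.18 = 0.104.
Head is higher in the shallow piezometer, so vertical flow is downward (recharge condition).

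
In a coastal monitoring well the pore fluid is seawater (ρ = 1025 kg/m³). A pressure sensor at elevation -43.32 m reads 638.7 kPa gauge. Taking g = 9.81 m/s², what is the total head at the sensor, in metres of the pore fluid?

h ≈ 20.20 m

ψ = P/(ρg) = 638.7×1000 / (1025 × 9.81) = 63.52 m.
h = z + ψ = -43.32 + 63.52 = 20.20 m.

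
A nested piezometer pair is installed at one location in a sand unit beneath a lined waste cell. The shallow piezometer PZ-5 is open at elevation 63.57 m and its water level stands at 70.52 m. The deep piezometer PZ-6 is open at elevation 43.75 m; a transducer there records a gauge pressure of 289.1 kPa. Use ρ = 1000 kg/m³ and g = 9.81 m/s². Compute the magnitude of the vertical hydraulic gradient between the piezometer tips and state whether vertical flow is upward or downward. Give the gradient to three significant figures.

Total head at PZ-5: h = 70.52 m (water level in the standpipe).
Pressure head at PZ-6: ψ = P/(ρg) = 289.1×1000 / (1000 × 9.81) = 29.47 m.
Total head at PZ-6: h = z + ψ = 43.75 + 29.47 = 73.22 m.
Δh = h(PZ-5) − h(PZ-6) = 70.52 − 73.22 = -2.70 m.
Vertical separation Δz = 63.57 − 43.75 = 19.82 m.
|i_v| = |Δh| / Δz = 2.70 / 19.82 = 0.136.
Head is higher in the deep piezometer, so vertical flow is upward (discharge condition).

|i_v| ≈ 0.136; vertical flow is upward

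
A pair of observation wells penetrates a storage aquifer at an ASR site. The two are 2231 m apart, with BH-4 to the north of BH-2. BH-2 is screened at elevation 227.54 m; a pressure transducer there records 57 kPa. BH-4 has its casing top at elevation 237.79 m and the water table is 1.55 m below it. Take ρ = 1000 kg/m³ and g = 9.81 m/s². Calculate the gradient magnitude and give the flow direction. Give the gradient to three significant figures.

Pressure head at BH-2: ψ = P/(ρg) = 57×1000 / (1000 × 9.81) = 5.81 m.
Total head at BH-2: h = z + ψ = 227.54 + 5.81 = 233.35 m.
Total head at BH-4: h = 237.79 − 1.55 = 236.24 m.
Head difference: h(BH-2) − h(BH-4) = 233.35 − 236.24 = -2.89 m.
Hydraulic gradient: i = |Δh| / L = 2.89 / 2231 = 0.00130.
Flow is from higher to lower head: from BH-4 toward BH-2, i.e. toward the south.

i ≈ 0.00130; groundwater flows toward the south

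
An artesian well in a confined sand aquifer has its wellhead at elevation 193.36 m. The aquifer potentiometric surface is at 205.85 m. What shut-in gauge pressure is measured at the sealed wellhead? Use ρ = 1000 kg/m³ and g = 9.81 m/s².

Head above the cap: Δh = 205.85 − 193.36 = 12.49 m.
P = ρgΔh = 1000 × 9.81 × 12.49 = 122527 Pa ≈ 123 kPa.

P ≈ 123 kPa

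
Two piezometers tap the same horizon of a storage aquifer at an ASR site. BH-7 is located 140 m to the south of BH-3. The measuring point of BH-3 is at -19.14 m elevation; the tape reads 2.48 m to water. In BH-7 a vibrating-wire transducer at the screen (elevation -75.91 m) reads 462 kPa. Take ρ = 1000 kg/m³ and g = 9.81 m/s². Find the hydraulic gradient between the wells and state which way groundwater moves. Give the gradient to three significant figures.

Total head at BH-3: h = -19.14 − 2.48 = -21.62 m.
Pressure head at BH-7: ψ = P/(ρg) = 462×1000 / (1000 × 9.81) = 47.09 m.
Total head at BH-7: h = z + ψ = -75.91 + 47.09 = -28.82 m.
Head difference: h(BH-3) − h(BH-7) = -21.62 − (-28.82) = 7.20 m.
Hydraulic gradient: i = |Δh| / L = 7.20 / 140 = 0.0514.
Flow is from higher to lower head: from BH-3 toward BH-7, i.e. toward the south.

i ≈ 0.0514; groundwater flows toward the south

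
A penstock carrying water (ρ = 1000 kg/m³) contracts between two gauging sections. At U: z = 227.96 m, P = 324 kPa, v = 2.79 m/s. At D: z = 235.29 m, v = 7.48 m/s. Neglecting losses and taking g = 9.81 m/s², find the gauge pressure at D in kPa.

Pressure head at U: ψ₁ = P₁/(ρg) = 324×1000 / (1000 × 9.81) = 33.03 m.
Velocity heads: v₁²/2g = 2.79²/19.62 = 0.397 m; v₂²/2g = 7.48²/19.62 = 2.852 m.
Total head H = z₁ + ψ₁ + v₁²/2g = 227.96 + 33.03 + 0.397 = 261.39 m.
ψ₂ = H − z₂ − v₂²/2g = 261.39 − 235.29 − 2.852 = 23.25 m.
P₂ = ρgψ₂ = 1000 × 9.81 × 23.25 ≈ 228 kPa.

P₂ ≈ 228 kPa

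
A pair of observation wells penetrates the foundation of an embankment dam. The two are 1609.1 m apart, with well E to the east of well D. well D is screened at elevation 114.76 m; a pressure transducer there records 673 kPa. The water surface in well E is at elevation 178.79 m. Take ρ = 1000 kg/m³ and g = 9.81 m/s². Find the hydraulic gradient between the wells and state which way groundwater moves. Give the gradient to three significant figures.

Pressure head at well D: ψ = P/(ρg) = 673×1000 / (1000 × 9.81) = 68.60 m.
Total head at well D: h = z + ψ = 114.76 + 68.60 = 183.36 m.
Total head at well E: h = 178.79 m (water level in the piezometer is the total head).
Head difference: h(well D) − h(well E) = 183.36 − 178.79 = 4.57 m.
Hydraulic gradient: i = |Δh| / L = 4.57 / 1609.1 = 0.00284.
Flow is from higher to lower head: from well D toward well E, i.e. toward the east.

i ≈ 0.00284; groundwater flows toward the east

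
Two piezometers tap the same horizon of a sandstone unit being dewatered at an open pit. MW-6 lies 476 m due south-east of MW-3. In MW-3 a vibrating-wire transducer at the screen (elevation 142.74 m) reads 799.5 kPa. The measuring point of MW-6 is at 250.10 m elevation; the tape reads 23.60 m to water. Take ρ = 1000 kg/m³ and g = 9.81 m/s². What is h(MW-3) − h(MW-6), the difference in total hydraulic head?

Pressure head at MW-3: ψ = P/(ρg) = 799.5×1000 / (1000 × 9.81) = 81.50 m.
Total head at MW-3: h = z + ψ = 142.74 + 81.50 = 224.24 m.
Total head at MW-6: h = 250.10 − 23.60 = 226.50 m.
Head difference: h(MW-3) − h(MW-6) = 224.24 − 226.50 = -2.26 m.

Δh ≈ -2.26 m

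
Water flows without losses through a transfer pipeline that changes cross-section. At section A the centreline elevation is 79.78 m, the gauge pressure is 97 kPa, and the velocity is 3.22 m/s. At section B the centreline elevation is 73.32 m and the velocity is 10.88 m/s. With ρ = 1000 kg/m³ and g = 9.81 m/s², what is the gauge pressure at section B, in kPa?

P₂ ≈ 106 kPa

Pressure head at A: ψ₁ = P₁/(ρg) = 97×1000 / (1000 × 9.81) = 9.89 m.
Velocity heads: v₁²/2g = 3.22²/19.62 = 0.528 m; v₂²/2g = 10.88²/19.62 = 6.033 m.
Total head H = z₁ + ψ₁ + v₁²/2g = 79.78 + 9.89 + 0.528 = 90.20 m.
ψ₂ = H − z₂ − v₂²/2g = 90.20 − 73.32 − 6.033 = 10.85 m.
P₂ = ρgψ₂ = 1000 × 9.81 × 10.85 ≈ 106 kPa.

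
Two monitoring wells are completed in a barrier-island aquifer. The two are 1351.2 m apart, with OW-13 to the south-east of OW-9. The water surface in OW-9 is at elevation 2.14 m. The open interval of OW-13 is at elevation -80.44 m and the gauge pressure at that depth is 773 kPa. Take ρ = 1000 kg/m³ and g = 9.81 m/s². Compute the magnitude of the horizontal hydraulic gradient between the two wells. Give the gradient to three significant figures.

i ≈ 0.00280

Total head at OW-9: h = 2.14 m (water level in the piezometer is the total head).
Pressure head at OW-13: ψ = P/(ρg) = 773×1000 / (1000 × 9.81) = 78.80 m.
Total head at OW-13: h = z + ψ = -80.44 + 78.80 = -1.64 m.
Head difference: h(OW-9) − h(OW-13) = 2.14 − (-1.64) = 3.78 m.
Hydraulic gradient: i = |Δh| / L = 3.78 / 1351.2 = 0.00280.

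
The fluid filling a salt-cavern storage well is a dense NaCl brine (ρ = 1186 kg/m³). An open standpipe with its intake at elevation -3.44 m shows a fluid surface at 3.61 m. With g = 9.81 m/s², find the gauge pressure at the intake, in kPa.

Pressure head ψ = h − z = 3.61 − (-3.44) = 7.05 m.
P = ρgψ = 1186 × 9.81 × 7.05 = 82024 Pa ≈ 82.0 kPa.

P ≈ 82.0 kPa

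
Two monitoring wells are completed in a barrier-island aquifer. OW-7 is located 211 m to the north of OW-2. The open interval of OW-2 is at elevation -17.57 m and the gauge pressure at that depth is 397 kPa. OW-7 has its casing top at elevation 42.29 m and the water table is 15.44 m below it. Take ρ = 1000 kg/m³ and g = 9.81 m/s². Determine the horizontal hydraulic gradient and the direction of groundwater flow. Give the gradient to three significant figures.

Pressure head at OW-2: ψ = P/(ρg) = 397×1000 / (1000 × 9.81) = 40.47 m.
Total head at OW-2: h = z + ψ = -17.57 + 40.47 = 22.90 m.
Total head at OW-7: h = 42.29 − 15.44 = 26.85 m.
Head difference: h(OW-2) − h(OW-7) = 22.90 − 26.85 = -3.95 m.
Hydraulic gradient: i = |Δh| / L = 3.95 / 211 = 0.0187.
Flow is from higher to lower head: from OW-7 toward OW-2, i.e. toward the south.

i ≈ 0.0187; groundwater flows toward the south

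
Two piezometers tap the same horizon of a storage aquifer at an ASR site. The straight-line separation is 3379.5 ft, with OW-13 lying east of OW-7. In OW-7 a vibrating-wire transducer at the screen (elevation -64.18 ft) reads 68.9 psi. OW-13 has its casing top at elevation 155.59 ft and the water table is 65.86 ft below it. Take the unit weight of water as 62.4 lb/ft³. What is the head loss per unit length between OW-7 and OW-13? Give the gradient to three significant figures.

Pressure head at OW-7: ψ = 144·P/γ = 144 × 68.9 / 62.4 = 159.00 ft.
Total head at OW-7: h = z + ψ = -64.18 + 159.00 = 94.82 ft.
Total head at OW-13: h = 155.59 − 65.86 = 89.73 ft.
Head difference: h(OW-7) − h(OW-13) = 94.82 − 89.73 = 5.09 ft.
Hydraulic gradient: i = |Δh| / L = 5.09 / 3379.5 = 0.00151.

i ≈ 0.00151 ft/ft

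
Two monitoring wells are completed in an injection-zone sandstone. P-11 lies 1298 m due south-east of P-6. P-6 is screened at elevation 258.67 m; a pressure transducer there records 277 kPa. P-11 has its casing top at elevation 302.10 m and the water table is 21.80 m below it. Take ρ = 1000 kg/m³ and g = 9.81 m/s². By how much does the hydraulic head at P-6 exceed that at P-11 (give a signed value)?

Δh ≈ 6.61 m

Pressure head at P-6: ψ = P/(ρg) = 277×1000 / (1000 × 9.81) = 28.24 m.
Total head at P-6: h = z + ψ = 258.67 + 28.24 = 286.91 m.
Total head at P-11: h = 302.10 − 21.80 = 280.30 m.
Head difference: h(P-6) − h(P-11) = 286.91 − 280.30 = 6.61 m.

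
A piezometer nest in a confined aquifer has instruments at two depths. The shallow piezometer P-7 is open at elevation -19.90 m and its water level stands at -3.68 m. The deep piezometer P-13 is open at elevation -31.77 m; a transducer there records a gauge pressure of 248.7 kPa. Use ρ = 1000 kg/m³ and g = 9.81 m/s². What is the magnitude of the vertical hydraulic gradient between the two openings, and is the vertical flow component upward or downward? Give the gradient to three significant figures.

|i_v| ≈ 0.231; vertical flow is downward

Total head at P-7: h = -3.68 m (water level in the standpipe).
Pressure head at P-13: ψ = P/(ρg) = 248.7×1000 / (1000 × 9.81) = 25.35 m.
Total head at P-13: h = z + ψ = -31.77 + 25.35 = -6.42 m.
Δh = h(P-7) − h(P-13) = -3.68 − (-6.42) = 2.74 m.
Vertical separation Δz = -19.90 − (-31.77) = 11.87 m.
|i_v| = |Δh| / Δz = 2.74 / 11.87 = 0.231.
Head is higher in the shallow piezometer, so vertical flow is downward (recharge condition).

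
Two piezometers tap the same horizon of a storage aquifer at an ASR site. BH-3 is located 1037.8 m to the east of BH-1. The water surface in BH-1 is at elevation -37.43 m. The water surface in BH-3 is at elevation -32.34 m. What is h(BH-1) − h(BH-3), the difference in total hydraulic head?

Δh ≈ -5.09 m

Total head at BH-1: h = -37.43 m (water level in the piezometer is the total head).
Total head at BH-3: h = -32.34 m (water level in the piezometer is the total head).
Head difference: h(BH-1) − h(BH-3) = -37.43 − (-32.34) = -5.09 m.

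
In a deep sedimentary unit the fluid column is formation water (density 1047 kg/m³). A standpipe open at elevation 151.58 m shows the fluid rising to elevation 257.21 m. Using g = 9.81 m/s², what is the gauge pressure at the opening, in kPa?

P ≈ 1080 kPa

Pressure head ψ = h − z = 257.21 − 151.58 = 105.63 m.
P = ρgψ = 1047 × 9.81 × 105.63 = 1084933 Pa ≈ 1080 kPa.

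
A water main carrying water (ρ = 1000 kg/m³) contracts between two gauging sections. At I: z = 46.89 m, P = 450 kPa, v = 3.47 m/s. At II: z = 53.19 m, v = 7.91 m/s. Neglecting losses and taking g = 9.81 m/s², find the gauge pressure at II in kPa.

Pressure head at I: ψ₁ = P₁/(ρg) = 450×1000 / (1000 × 9.81) = 45.87 m.
Velocity heads: v₁²/2g = 3.47²/19.62 = 0.614 m; v₂²/2g = 7.91²/19.62 = 3.189 m.
Total head H = z₁ + ψ₁ + v₁²/2g = 46.89 + 45.87 + 0.614 = 93.37 m.
ψ₂ = H − z₂ − v₂²/2g = 93.37 − 53.19 − 3.189 = 36.99 m.
P₂ = ρgψ₂ = 1000 × 9.81 × 36.99 ≈ 363 kPa.

P₂ ≈ 363 kPa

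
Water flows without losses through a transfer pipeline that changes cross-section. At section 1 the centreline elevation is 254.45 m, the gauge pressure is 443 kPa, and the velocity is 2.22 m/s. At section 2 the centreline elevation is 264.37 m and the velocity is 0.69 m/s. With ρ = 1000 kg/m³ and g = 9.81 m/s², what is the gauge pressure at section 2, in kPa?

Pressure head at 1: ψ₁ = P₁/(ρg) = 443×1000 / (1000 × 9.81) = 45.16 m.
Velocity heads: v₁²/2g = 2.22²/19.62 = 0.251 m; v₂²/2g = 0.69²/19.62 = 0.024 m.
Total head H = z₁ + ψ₁ + v₁²/2g = 254.45 + 45.16 + 0.251 = 299.86 m.
ψ₂ = H − z₂ − v₂²/2g = 299.86 − 264.37 − 0.024 = 35.47 m.
P₂ = ρgψ₂ = 1000 × 9.81 × 35.47 ≈ 348 kPa.

P₂ ≈ 348 kPa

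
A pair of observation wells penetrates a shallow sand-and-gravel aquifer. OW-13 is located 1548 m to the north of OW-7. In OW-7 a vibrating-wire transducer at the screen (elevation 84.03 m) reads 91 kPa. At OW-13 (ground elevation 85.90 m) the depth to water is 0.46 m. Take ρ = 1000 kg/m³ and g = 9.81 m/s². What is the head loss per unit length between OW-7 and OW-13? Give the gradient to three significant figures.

i ≈ 0.00508 m/m

Pressure head at OW-7: ψ = P/(ρg) = 91×1000 / (1000 × 9.81) = 9.28 m.
Total head at OW-7: h = z + ψ = 84.03 + 9.28 = 93.31 m.
Total head at OW-13: h = 85.90 − 0.46 = 85.44 m.
Head difference: h(OW-7) − h(OW-13) = 93.31 − 85.44 = 7.87 m.
Hydraulic gradient: i = |Δh| / L = 7.87 / 1548 = 0.00508.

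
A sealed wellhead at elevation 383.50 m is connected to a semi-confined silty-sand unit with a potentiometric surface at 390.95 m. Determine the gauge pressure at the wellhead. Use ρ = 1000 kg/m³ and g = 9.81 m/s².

P ≈ 73.1 kPa

Head above the cap: Δh = 390.95 − 383.50 = 7.45 m.
P = ρgΔh = 1000 × 9.81 × 7.45 = 73084 Pa ≈ 73.1 kPa.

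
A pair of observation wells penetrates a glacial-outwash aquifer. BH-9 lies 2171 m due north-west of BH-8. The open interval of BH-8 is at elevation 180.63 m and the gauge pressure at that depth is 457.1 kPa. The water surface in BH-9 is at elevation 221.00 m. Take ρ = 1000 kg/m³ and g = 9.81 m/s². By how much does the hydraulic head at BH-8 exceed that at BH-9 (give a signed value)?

Pressure head at BH-8: ψ = P/(ρg) = 457.1×1000 / (1000 × 9.81) = 46.60 m.
Total head at BH-8: h = z + ψ = 180.63 + 46.60 = 227.23 m.
Total head at BH-9: h = 221.00 m (water level in the piezometer is the total head).
Head difference: h(BH-8) − h(BH-9) = 227.23 − 221.00 = 6.23 m.

Δh ≈ 6.23 m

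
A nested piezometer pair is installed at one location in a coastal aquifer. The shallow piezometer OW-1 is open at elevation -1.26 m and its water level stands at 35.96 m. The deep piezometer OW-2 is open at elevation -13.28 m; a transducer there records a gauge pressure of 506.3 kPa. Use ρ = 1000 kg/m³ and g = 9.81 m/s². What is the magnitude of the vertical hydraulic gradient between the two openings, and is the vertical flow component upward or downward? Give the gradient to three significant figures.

Total head at OW-1: h = 35.96 m (water level in the standpipe).
Pressure head at OW-2: ψ = P/(ρg) = 506.3×1000 / (1000 × 9.81) = 51.61 m.
Total head at OW-2: h = z + ψ = -13.28 + 51.61 = 38.33 m.
Δh = h(OW-1) − h(OW-2) = 35.96 − 38.33 = -2.37 m.
Vertical separation Δz = -1.26 − (-13.28) = 12.02 m.
|i_v| = |Δh| / Δz = 2.37 / 12.02 = 0.197.
Head is higher in the deep piezometer, so vertical flow is upward (discharge condition).

|i_v| ≈ 0.197; vertical flow is upward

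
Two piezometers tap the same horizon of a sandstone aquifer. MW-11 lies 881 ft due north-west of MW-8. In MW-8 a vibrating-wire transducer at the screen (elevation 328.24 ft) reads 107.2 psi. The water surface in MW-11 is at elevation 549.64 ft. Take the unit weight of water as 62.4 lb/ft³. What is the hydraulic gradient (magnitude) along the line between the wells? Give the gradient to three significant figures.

Pressure head at MW-8: ψ = 144·P/γ = 144 × 107.2 / 62.4 = 247.38 ft.
Total head at MW-8: h = z + ψ = 328.24 + 247.38 = 575.62 ft.
Total head at MW-11: h = 549.64 ft (water level in the piezometer is the total head).
Head difference: h(MW-8) − h(MW-11) = 575.62 − 549.64 = 25.98 ft.
Hydraulic gradient: i = |Δh| / L = 25.98 / 881 = 0.0295.

i ≈ 0.0295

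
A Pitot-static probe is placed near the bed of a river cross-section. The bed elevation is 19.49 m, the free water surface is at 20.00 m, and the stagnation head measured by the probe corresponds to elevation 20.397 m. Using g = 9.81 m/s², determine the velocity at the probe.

v ≈ 2.79 m/s

Near the bed, under hydrostatic conditions, the piezometric head (z + ψ) equals the free-surface elevation, 20.00 m.
Velocity head = total − piezometric = 20.397 − 20.00 = 0.397 m.
v = √(2g·h_v) = √(2 × 9.81 × 0.397) = 2.79 m/s.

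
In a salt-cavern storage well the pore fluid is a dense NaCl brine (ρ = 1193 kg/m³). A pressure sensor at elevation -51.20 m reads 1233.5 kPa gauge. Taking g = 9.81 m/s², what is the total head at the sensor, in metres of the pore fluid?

ψ = P/(ρg) = 1233.5×1000 / (1193 × 9.81) = 105.40 m.
h = z + ψ = -51.20 + 105.40 = 54.20 m.

h ≈ 54.20 m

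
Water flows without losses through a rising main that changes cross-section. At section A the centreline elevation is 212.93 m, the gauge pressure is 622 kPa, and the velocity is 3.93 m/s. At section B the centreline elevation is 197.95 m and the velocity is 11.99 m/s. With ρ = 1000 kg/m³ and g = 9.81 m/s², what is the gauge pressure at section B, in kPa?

P₂ ≈ 705 kPa

Pressure head at A: ψ₁ = P₁/(ρg) = 622×1000 / (1000 × 9.81) = 63.40 m.
Velocity heads: v₁²/2g = 3.93²/19.62 = 0.787 m; v₂²/2g = 11.99²/19.62 = 7.327 m.
Total head H = z₁ + ψ₁ + v₁²/2g = 212.93 + 63.40 + 0.787 = 277.12 m.
ψ₂ = H − z₂ − v₂²/2g = 277.12 − 197.95 − 7.327 = 71.84 m.
P₂ = ρgψ₂ = 1000 × 9.81 × 71.84 ≈ 705 kPa.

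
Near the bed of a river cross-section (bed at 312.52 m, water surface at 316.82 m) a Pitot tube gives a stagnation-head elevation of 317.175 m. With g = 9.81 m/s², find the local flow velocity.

v ≈ 2.64 m/s

Near the bed, under hydrostatic conditions, the piezometric head (z + ψ) equals the free-surface elevation, 316.82 m.
Velocity head = total − piezometric = 317.175 − 316.82 = 0.355 m.
v = √(2g·h_v) = √(2 × 9.81 × 0.355) = 2.64 m/s.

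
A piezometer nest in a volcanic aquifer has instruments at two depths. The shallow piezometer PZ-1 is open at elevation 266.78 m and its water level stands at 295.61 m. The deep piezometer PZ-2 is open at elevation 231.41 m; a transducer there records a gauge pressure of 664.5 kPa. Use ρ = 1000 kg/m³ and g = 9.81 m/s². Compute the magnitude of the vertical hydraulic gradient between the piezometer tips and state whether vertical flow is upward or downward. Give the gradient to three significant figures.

Total head at PZ-1: h = 295.61 m (water level in the standpipe).
Pressure head at PZ-2: ψ = P/(ρg) = 664.5×1000 / (1000 × 9.81) = 67.74 m.
Total head at PZ-2: h = z + ψ = 231.41 + 67.74 = 299.15 m.
Δh = h(PZ-1) − h(PZ-2) = 295.61 − 299.15 = -3.54 m.
Vertical separation Δz = 266.78 − 231.41 = 35.37 m.
|i_v| = |Δh| / Δz = 3.54 / 35.37 = 0.100.
Head is higher in the deep piezometer, so vertical flow is upward (discharge condition).

|i_v| ≈ 0.100; vertical flow is upward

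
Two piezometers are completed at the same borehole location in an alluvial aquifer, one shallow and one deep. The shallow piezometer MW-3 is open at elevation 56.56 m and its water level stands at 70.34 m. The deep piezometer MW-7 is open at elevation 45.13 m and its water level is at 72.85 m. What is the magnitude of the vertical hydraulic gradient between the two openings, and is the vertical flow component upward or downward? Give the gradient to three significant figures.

|i_v| ≈ 0.220; vertical flow is upward

Total head at MW-3: h = 70.34 m (water level in the standpipe).
Total head at MW-7: h = 72.85 m.
Δh = h(MW-3) − h(MW-7) = 70.34 − 72.85 = -2.51 m.
Vertical separation Δz = 56.56 − 45.13 = 11.43 m.
|i_v| = |Δh| / Δz = 2.51 / 11.43 = 0.220.
Head is higher in the deep piezometer, so vertical flow is upward (discharge condition).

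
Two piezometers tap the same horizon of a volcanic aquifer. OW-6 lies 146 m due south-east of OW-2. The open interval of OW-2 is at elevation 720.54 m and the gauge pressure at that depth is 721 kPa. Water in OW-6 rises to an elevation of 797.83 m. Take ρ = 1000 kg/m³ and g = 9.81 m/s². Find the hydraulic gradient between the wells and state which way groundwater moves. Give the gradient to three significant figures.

i ≈ 0.0260; groundwater flows toward the north-west

Pressure head at OW-2: ψ = P/(ρg) = 721×1000 / (1000 × 9.81) = 73.50 m.
Total head at OW-2: h = z + ψ = 720.54 + 73.50 = 794.04 m.
Total head at OW-6: h = 797.83 m (water level in the piezometer is the total head).
Head difference: h(OW-2) − h(OW-6) = 794.04 − 797.83 = -3.79 m.
Hydraulic gradient: i = |Δh| / L = 3.79 / 146 = 0.0260.
Flow is from higher to lower head: from OW-6 toward OW-2, i.e. toward the north-west.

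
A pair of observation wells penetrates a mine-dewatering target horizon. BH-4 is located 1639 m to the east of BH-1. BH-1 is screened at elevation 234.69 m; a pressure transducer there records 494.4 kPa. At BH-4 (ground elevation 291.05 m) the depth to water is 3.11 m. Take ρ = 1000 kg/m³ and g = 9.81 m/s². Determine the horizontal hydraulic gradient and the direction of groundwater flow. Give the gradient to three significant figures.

i ≈ 0.00174; groundwater flows toward the west

Pressure head at BH-1: ψ = P/(ρg) = 494.4×1000 / (1000 × 9.81) = 50.40 m.
Total head at BH-1: h = z + ψ = 234.69 + 50.40 = 285.09 m.
Total head at BH-4: h = 291.05 − 3.11 = 287.94 m.
Head difference: h(BH-1) − h(BH-4) = 285.09 − 287.94 = -2.85 m.
Hydraulic gradient: i = |Δh| / L = 2.85 / 1639 = 0.00174.
Flow is from higher to lower head: from BH-4 toward BH-1, i.e. toward the west.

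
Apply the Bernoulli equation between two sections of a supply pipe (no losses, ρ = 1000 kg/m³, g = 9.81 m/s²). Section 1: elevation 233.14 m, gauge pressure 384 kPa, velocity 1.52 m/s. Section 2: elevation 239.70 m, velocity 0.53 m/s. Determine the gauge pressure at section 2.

Pressure head at 1: ψ₁ = P₁/(ρg) = 384×1000 / (1000 × 9.81) = 39.14 m.
Velocity heads: v₁²/2g = 1.52²/19.62 = 0.118 m; v₂²/2g = 0.53²/19.62 = 0.014 m.
Total head H = z₁ + ψ₁ + v₁²/2g = 233.14 + 39.14 + 0.118 = 272.40 m.
ψ₂ = H − z₂ − v₂²/2g = 272.40 − 239.70 − 0.014 = 32.69 m.
P₂ = ρgψ₂ = 1000 × 9.81 × 32.69 ≈ 321 kPa.

P₂ ≈ 321 kPa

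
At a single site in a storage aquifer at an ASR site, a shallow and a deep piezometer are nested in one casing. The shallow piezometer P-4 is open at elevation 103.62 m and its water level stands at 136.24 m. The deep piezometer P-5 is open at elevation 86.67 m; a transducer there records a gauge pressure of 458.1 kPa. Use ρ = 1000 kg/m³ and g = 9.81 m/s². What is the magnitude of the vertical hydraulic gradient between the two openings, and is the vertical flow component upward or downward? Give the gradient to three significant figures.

|i_v| ≈ 0.169; vertical flow is downward

Total head at P-4: h = 136.24 m (water level in the standpipe).
Pressure head at P-5: ψ = P/(ρg) = 458.1×1000 / (1000 × 9.81) = 46.70 m.
Total head at P-5: h = z + ψ = 86.67 + 46.70 = 133.37 m.
Δh = h(P-4) − h(P-5) = 136.24 − 133.37 = 2.87 m.
Vertical separation Δz = 103.62 − 86.67 = 16.95 m.
|i_v| = |Δh| / Δz = 2.87 / 16.95 = 0.169.
Head is higher in the shallow piezometer, so vertical flow is downward (recharge condition).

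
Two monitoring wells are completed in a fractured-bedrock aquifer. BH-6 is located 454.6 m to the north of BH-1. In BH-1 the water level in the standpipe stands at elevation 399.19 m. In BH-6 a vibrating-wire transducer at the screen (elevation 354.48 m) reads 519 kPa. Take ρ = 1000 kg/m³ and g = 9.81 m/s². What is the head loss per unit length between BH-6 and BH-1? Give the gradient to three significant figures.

Total head at BH-1: h = 399.19 m (water level in the piezometer is the total head).
Pressure head at BH-6: ψ = P/(ρg) = 519×1000 / (1000 × 9.81) = 52.91 m.
Total head at BH-6: h = z + ψ = 354.48 + 52.91 = 407.39 m.
Head difference: h(BH-1) − h(BH-6) = 399.19 − 407.39 = -8.20 m.
Hydraulic gradient: i = |Δh| / L = 8.20 / 454.6 = 0.0180.

i ≈ 0.0180 m/m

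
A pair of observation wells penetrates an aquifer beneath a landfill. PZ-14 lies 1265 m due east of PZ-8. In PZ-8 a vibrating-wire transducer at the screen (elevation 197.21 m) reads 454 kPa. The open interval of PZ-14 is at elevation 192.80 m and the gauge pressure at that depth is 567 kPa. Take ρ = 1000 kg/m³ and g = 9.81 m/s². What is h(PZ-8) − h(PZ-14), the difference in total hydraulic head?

Pressure head at PZ-8: ψ = P/(ρg) = 454×1000 / (1000 × 9.81) = 46.28 m.
Total head at PZ-8: h = z + ψ = 197.21 + 46.28 = 243.49 m.
Pressure head at PZ-14: ψ = P/(ρg) = 567×1000 / (1000 × 9.81) = 57.80 m.
Total head at PZ-14: h = z + ψ = 192.80 + 57.80 = 250.60 m.
Head difference: h(PZ-8) − h(PZ-14) = 243.49 − 250.60 = -7.11 m.

Δh ≈ -7.11 m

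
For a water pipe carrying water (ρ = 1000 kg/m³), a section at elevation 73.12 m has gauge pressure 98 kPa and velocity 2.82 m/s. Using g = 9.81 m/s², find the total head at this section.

h ≈ 83.52 m

Pressure head ψ = P/(ρg) = 98×1000 / (1000 × 9.81) = 9.99 m.
Velocity head = v²/(2g) = 2.82² / (2 × 9.81) = 0.405 m.
h = z + ψ + v²/(2g) = 73.12 + 9.99 + 0.405 = 83.52 m.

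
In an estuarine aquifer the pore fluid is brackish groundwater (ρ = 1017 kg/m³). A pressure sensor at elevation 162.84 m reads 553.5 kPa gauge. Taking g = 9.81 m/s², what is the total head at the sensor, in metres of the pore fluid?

h ≈ 218.32 m

ψ = P/(ρg) = 553.5×1000 / (1017 × 9.81) = 55.48 m.
h = z + ψ = 162.84 + 55.48 = 218.32 m.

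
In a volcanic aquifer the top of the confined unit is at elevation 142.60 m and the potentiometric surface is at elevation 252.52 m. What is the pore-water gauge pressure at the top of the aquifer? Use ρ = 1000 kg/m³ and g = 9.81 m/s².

P ≈ 1080 kPa

Pressure head at the aquifer top: ψ = h − z = 252.52 − 142.60 = 109.92 m.
P = ρgψ = 1000 × 9.81 × 109.92 = 1078315 Pa ≈ 1080 kPa.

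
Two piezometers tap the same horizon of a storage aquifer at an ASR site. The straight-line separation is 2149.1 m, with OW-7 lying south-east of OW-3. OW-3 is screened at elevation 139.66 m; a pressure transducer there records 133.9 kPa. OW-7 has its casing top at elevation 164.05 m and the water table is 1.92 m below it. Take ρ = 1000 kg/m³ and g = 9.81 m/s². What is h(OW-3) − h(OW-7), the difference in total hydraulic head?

Pressure head at OW-3: ψ = P/(ρg) = 133.9×1000 / (1000 × 9.81) = 13.65 m.
Total head at OW-3: h = z + ψ = 139.66 + 13.65 = 153.31 m.
Total head at OW-7: h = 164.05 − 1.92 = 162.13 m.
Head difference: h(OW-3) − h(OW-7) = 153.31 − 162.13 = -8.82 m.

Δh ≈ -8.82 m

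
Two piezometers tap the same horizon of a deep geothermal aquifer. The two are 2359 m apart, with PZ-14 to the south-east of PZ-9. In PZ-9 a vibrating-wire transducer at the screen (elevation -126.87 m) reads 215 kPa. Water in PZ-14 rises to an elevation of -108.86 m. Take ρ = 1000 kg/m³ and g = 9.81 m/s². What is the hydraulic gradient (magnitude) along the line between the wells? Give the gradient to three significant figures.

Pressure head at PZ-9: ψ = P/(ρg) = 215×1000 / (1000 × 9.81) = 21.92 m.
Total head at PZ-9: h = z + ψ = -126.87 + 21.92 = -104.95 m.
Total head at PZ-14: h = -108.86 m (water level in the piezometer is the total head).
Head difference: h(PZ-9) − h(PZ-14) = -104.95 − (-108.86) = 3.91 m.
Hydraulic gradient: i = |Δh| / L = 3.91 / 2359 = 0.00166.

i ≈ 0.00166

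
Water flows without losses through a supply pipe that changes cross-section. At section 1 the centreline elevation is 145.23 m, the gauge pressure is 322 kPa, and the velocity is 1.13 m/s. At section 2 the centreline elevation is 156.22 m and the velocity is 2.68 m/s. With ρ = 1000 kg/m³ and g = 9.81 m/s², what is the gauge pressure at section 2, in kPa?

P₂ ≈ 211 kPa

Pressure head at 1: ψ₁ = P₁/(ρg) = 322×1000 / (1000 × 9.81) = 32.82 m.
Velocity heads: v₁²/2g = 1.13²/19.62 = 0.065 m; v₂²/2g = 2.68²/19.62 = 0.366 m.
Total head H = z₁ + ψ₁ + v₁²/2g = 145.23 + 32.82 + 0.065 = 178.11 m.
ψ₂ = H − z₂ − v₂²/2g = 178.11 − 156.22 − 0.366 = 21.52 m.
P₂ = ρgψ₂ = 1000 × 9.81 × 21.52 ≈ 211 kPa.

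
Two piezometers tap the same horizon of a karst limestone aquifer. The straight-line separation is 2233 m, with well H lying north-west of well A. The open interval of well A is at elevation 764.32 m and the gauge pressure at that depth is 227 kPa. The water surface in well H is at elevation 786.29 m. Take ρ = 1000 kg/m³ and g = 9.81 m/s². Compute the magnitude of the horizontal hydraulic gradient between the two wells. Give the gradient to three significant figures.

Pressure head at well A: ψ = P/(ρg) = 227×1000 / (1000 × 9.81) = 23.14 m.
Total head at well A: h = z + ψ = 764.32 + 23.14 = 787.46 m.
Total head at well H: h = 786.29 m (water level in the piezometer is the total head).
Head difference: h(well A) − h(well H) = 787.46 − 786.29 = 1.17 m.
Hydraulic gradient: i = |Δh| / L = 1.17 / 2233 = 0.000524.

i ≈ 0.000524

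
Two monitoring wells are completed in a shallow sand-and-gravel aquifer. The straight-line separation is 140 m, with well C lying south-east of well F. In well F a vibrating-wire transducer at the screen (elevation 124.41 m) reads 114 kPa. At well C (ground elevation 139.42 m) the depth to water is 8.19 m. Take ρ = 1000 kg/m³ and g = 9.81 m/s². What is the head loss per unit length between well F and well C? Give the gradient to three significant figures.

i ≈ 0.0343 m/m

Pressure head at well F: ψ = P/(ρg) = 114×1000 / (1000 × 9.81) = 11.62 m.
Total head at well F: h = z + ψ = 124.41 + 11.62 = 136.03 m.
Total head at well C: h = 139.42 − 8.19 = 131.23 m.
Head difference: h(well F) − h(well C) = 136.03 − 131.23 = 4.80 m.
Hydraulic gradient: i = |Δh| / L = 4.80 / 140 = 0.0343.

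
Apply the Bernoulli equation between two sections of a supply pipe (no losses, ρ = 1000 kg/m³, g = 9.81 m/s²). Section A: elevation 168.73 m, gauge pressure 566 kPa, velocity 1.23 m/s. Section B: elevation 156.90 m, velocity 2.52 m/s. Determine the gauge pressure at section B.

P₂ ≈ 680 kPa

Pressure head at A: ψ₁ = P₁/(ρg) = 566×1000 / (1000 × 9.81) = 57.70 m.
Velocity heads: v₁²/2g = 1.23²/19.62 = 0.077 m; v₂²/2g = 2.52²/19.62 = 0.324 m.
Total head H = z₁ + ψ₁ + v₁²/2g = 168.73 + 57.70 + 0.077 = 226.51 m.
ψ₂ = H − z₂ − v₂²/2g = 226.51 − 156.90 − 0.324 = 69.29 m.
P₂ = ρgψ₂ = 1000 × 9.81 × 69.29 ≈ 680 kPa.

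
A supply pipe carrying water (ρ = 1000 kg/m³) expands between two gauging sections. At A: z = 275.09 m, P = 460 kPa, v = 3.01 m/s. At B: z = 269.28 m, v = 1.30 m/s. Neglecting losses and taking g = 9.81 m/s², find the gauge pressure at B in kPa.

P₂ ≈ 521 kPa

Pressure head at A: ψ₁ = P₁/(ρg) = 460×1000 / (1000 × 9.81) = 46.89 m.
Velocity heads: v₁²/2g = 3.01²/19.62 = 0.462 m; v₂²/2g = 1.30²/19.62 = 0.086 m.
Total head H = z₁ + ψ₁ + v₁²/2g = 275.09 + 46.89 + 0.462 = 322.44 m.
ψ₂ = H − z₂ − v₂²/2g = 322.44 − 269.28 − 0.086 = 53.07 m.
P₂ = ρgψ₂ = 1000 × 9.81 × 53.07 ≈ 521 kPa.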